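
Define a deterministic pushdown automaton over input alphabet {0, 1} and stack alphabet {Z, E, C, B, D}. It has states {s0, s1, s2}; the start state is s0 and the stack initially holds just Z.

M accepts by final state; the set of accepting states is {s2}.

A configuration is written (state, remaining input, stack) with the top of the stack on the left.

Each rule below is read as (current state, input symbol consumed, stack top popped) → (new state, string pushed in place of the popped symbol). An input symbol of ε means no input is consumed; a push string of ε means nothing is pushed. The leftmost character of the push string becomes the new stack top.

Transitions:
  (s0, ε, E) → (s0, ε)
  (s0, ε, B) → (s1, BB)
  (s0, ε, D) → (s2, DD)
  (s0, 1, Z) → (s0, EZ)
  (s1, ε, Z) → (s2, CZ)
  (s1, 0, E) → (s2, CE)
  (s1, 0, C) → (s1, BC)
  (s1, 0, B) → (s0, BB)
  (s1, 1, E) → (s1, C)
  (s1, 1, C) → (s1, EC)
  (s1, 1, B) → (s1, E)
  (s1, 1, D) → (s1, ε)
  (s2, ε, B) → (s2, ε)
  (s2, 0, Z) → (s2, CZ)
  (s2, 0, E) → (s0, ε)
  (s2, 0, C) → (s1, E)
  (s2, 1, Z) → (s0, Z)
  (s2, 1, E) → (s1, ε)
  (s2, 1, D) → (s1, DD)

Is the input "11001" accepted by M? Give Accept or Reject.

(s0, 11001, Z)
  read 1, top Z: go to s0, push EZ → (s0, 1001, EZ)
  ε-move, top E: go to s0, push ε → (s0, 1001, Z)
  read 1, top Z: go to s0, push EZ → (s0, 001, EZ)
  ε-move, top E: go to s0, push ε → (s0, 001, Z)
No transition applies at (s0, 001, Z); input not fully consumed.

Reject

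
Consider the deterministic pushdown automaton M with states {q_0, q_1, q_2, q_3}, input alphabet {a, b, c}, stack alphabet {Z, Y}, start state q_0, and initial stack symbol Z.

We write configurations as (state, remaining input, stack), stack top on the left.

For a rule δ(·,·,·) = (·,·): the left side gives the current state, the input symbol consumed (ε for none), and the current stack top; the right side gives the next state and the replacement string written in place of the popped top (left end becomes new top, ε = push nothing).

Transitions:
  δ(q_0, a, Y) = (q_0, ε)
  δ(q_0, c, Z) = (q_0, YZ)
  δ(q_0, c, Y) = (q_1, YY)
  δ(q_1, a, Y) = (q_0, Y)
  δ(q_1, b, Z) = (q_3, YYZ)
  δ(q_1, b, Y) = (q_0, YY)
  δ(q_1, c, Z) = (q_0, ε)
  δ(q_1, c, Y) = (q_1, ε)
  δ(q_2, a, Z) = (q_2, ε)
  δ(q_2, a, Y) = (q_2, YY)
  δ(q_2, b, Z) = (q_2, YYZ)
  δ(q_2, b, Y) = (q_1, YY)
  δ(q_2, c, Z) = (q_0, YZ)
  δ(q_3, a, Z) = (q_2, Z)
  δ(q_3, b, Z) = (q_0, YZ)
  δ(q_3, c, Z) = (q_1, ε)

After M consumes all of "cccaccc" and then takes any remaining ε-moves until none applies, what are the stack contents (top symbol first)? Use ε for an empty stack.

Z

(q_0, cccaccc, Z) ⊢ (q_0, ccaccc, YZ) ⊢ (q_1, caccc, YYZ) ⊢ (q_1, accc, YZ) ⊢ (q_0, ccc, YZ) ⊢ (q_1, cc, YYZ) ⊢ (q_1, c, YZ) ⊢ (q_1, ε, Z)
All input consumed in state q_1 with stack Z.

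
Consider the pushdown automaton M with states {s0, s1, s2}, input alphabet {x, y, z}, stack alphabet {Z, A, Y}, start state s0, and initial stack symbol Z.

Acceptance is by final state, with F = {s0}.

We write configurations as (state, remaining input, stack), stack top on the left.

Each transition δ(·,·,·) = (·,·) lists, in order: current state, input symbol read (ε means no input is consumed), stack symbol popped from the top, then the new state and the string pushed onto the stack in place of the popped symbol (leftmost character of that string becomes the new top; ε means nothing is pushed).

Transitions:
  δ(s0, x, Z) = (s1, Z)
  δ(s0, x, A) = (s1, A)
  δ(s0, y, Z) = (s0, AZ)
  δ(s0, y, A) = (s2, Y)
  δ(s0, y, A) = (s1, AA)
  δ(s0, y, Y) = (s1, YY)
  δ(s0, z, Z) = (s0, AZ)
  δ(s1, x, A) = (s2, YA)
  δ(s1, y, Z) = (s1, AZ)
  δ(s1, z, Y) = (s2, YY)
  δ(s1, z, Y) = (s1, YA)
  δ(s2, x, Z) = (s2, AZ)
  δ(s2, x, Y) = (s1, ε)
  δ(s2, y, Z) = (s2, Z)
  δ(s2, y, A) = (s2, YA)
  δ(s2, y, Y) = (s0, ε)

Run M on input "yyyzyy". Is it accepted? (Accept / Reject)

Accept

One accepting computation: (s0, yyyzyy, Z) ⊢ (s0, yyzyy, AZ) ⊢ (s2, yzyy, YZ) ⊢ (s0, zyy, Z) ⊢ (s0, yy, AZ) ⊢ (s2, y, YZ) ⊢ (s0, ε, Z)
All input consumed and state s0 ∈ F.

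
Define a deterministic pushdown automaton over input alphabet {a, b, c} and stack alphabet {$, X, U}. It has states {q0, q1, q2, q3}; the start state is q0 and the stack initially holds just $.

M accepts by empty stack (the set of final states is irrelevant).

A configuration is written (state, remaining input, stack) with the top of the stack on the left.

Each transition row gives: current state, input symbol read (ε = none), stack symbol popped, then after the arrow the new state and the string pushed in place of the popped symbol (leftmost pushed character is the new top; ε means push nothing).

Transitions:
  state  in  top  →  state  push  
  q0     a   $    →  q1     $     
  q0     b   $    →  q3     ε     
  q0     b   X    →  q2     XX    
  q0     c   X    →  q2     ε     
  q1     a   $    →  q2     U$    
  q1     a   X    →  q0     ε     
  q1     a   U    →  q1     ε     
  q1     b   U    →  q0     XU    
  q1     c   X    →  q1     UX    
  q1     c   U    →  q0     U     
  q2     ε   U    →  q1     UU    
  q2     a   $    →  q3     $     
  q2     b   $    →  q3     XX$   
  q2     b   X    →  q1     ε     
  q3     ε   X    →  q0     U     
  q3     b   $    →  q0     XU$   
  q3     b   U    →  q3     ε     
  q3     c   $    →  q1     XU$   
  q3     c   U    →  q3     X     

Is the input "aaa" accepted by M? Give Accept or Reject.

Reject

(q0, aaa, $)
  read a, top $: go to q1, push $ → (q1, aa, $)
  read a, top $: go to q2, push U$ → (q2, a, U$)
  ε-move, top U: go to q1, push UU → (q1, a, UU$)
  read a, top U: go to q1, push ε → (q1, ε, U$)
All input consumed; stack is U$, not empty, and no further ε-move applies.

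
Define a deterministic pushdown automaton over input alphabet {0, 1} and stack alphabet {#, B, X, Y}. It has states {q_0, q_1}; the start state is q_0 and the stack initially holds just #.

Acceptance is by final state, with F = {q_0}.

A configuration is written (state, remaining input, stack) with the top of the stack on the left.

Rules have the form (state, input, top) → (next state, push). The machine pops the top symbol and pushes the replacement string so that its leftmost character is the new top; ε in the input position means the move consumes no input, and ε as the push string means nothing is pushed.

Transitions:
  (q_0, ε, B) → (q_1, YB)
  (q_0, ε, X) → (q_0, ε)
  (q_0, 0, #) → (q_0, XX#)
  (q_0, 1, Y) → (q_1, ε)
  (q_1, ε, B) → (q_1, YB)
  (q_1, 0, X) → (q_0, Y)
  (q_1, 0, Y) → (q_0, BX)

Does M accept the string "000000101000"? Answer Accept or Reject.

(q_0, 000000101000, #) ⊢ (q_0, 00000101000, XX#) ⊢ (q_0, 00000101000, X#) ⊢ (q_0, 00000101000, #) ⊢ (q_0, 0000101000, XX#) ⊢ (q_0, 0000101000, X#) ⊢ (q_0, 0000101000, #) ⊢ (q_0, 000101000, XX#) ⊢ (q_0, 000101000, X#) ⊢ (q_0, 000101000, #) ⊢ (q_0, 00101000, XX#) ⊢ (q_0, 00101000, X#) ⊢ (q_0, 00101000, #) ⊢ (q_0, 0101000, XX#) ⊢ (q_0, 0101000, X#) ⊢ (q_0, 0101000, #) ⊢ (q_0, 101000, XX#) ⊢ (q_0, 101000, X#) ⊢ (q_0, 101000, #)
No transition applies at (q_0, 101000, #); input not fully consumed.

Reject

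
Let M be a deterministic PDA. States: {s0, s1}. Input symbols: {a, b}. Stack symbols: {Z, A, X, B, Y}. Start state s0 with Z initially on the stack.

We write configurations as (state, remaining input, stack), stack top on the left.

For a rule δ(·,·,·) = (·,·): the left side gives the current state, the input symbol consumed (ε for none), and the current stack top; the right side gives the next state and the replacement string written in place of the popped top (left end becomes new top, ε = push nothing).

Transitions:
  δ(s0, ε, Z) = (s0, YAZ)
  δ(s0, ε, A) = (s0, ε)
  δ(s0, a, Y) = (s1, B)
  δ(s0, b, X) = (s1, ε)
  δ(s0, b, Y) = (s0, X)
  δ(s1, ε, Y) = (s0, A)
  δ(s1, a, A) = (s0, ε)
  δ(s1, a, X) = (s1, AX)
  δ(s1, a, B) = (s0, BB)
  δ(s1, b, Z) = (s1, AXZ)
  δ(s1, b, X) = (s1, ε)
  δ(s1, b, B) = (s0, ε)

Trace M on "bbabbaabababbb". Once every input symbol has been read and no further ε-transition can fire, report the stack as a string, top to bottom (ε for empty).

(s0, bbabbaabababbb, Z)
  ε-move, top Z: go to s0, push YAZ → (s0, bbabbaabababbb, YAZ)
  read b, top Y: go to s0, push X → (s0, babbaabababbb, XAZ)
  read b, top X: go to s1, push ε → (s1, abbaabababbb, AZ)
  read a, top A: go to s0, push ε → (s0, bbaabababbb, Z)
  ε-move, top Z: go to s0, push YAZ → (s0, bbaabababbb, YAZ)
  read b, top Y: go to s0, push X → (s0, baabababbb, XAZ)
  read b, top X: go to s1, push ε → (s1, aabababbb, AZ)
  read a, top A: go to s0, push ε → (s0, abababbb, Z)
  ε-move, top Z: go to s0, push YAZ → (s0, abababbb, YAZ)
  read a, top Y: go to s1, push B → (s1, bababbb, BAZ)
  read b, top B: go to s0, push ε → (s0, ababbb, AZ)
  ε-move, top A: go to s0, push ε → (s0, ababbb, Z)
  ε-move, top Z: go to s0, push YAZ → (s0, ababbb, YAZ)
  read a, top Y: go to s1, push B → (s1, babbb, BAZ)
  read b, top B: go to s0, push ε → (s0, abbb, AZ)
  ε-move, top A: go to s0, push ε → (s0, abbb, Z)
  ε-move, top Z: go to s0, push YAZ → (s0, abbb, YAZ)
  read a, top Y: go to s1, push B → (s1, bbb, BAZ)
  read b, top B: go to s0, push ε → (s0, bb, AZ)
  ε-move, top A: go to s0, push ε → (s0, bb, Z)
  ε-move, top Z: go to s0, push YAZ → (s0, bb, YAZ)
  read b, top Y: go to s0, push X → (s0, b, XAZ)
  read b, top X: go to s1, push ε → (s1, ε, AZ)
All input consumed in state s1 with stack AZ.

AZ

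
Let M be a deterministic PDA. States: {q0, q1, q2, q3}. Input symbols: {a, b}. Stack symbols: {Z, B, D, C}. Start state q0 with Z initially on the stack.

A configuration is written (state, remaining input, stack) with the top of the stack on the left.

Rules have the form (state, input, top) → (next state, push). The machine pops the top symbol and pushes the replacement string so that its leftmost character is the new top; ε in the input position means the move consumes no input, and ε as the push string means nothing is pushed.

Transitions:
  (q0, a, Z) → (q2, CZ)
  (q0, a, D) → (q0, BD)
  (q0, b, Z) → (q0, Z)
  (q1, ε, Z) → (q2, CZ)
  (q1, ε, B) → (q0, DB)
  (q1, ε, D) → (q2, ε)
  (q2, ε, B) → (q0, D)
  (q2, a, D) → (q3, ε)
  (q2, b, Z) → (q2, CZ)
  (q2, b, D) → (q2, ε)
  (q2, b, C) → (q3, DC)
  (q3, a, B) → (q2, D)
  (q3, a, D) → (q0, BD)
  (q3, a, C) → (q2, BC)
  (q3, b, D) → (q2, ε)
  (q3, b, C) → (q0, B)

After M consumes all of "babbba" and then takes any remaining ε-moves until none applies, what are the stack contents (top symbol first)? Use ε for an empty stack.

BDCZ

(q0, babbba, Z)
  read b, top Z: go to q0, push Z → (q0, abbba, Z)
  read a, top Z: go to q2, push CZ → (q2, bbba, CZ)
  read b, top C: go to q3, push DC → (q3, bba, DCZ)
  read b, top D: go to q2, push ε → (q2, ba, CZ)
  read b, top C: go to q3, push DC → (q3, a, DCZ)
  read a, top D: go to q0, push BD → (q0, ε, BDCZ)
All input consumed in state q0 with stack BDCZ.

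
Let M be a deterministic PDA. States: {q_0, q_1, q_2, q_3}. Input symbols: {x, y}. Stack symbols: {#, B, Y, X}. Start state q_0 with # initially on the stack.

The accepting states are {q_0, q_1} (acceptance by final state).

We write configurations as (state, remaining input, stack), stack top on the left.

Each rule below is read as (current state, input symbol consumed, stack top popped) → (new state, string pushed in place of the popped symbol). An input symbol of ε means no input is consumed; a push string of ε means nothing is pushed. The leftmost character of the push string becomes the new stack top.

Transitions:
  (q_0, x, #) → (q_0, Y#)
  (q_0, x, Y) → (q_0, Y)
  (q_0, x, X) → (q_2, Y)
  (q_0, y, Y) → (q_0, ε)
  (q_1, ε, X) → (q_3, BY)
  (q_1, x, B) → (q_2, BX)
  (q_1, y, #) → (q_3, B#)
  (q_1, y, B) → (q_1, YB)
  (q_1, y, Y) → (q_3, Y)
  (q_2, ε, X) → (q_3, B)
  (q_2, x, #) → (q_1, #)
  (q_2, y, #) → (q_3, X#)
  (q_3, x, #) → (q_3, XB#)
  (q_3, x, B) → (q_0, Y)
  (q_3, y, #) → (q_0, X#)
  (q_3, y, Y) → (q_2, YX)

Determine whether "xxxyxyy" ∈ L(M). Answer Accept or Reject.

Reject

(q_0, xxxyxyy, #)
  read x, top #: go to q_0, push Y# → (q_0, xxyxyy, Y#)
  read x, top Y: go to q_0, push Y → (q_0, xyxyy, Y#)
  read x, top Y: go to q_0, push Y → (q_0, yxyy, Y#)
  read y, top Y: go to q_0, push ε → (q_0, xyy, #)
  read x, top #: go to q_0, push Y# → (q_0, yy, Y#)
  read y, top Y: go to q_0, push ε → (q_0, y, #)
No transition applies at (q_0, y, #); input not fully consumed.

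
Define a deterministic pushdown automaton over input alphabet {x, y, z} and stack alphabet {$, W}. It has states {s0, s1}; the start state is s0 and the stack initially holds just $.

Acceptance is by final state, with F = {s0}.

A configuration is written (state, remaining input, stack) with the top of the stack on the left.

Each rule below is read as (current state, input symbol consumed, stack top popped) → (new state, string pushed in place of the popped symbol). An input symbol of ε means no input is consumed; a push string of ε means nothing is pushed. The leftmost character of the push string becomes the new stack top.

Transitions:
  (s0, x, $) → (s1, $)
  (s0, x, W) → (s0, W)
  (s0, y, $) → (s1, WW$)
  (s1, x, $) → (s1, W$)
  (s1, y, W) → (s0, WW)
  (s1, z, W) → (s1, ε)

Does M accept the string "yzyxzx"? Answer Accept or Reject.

Reject

(s0, yzyxzx, $)
  read y, top $: go to s1, push WW$ → (s1, zyxzx, WW$)
  read z, top W: go to s1, push ε → (s1, yxzx, W$)
  read y, top W: go to s0, push WW → (s0, xzx, WW$)
  read x, top W: go to s0, push W → (s0, zx, WW$)
No transition applies at (s0, zx, WW$); input not fully consumed.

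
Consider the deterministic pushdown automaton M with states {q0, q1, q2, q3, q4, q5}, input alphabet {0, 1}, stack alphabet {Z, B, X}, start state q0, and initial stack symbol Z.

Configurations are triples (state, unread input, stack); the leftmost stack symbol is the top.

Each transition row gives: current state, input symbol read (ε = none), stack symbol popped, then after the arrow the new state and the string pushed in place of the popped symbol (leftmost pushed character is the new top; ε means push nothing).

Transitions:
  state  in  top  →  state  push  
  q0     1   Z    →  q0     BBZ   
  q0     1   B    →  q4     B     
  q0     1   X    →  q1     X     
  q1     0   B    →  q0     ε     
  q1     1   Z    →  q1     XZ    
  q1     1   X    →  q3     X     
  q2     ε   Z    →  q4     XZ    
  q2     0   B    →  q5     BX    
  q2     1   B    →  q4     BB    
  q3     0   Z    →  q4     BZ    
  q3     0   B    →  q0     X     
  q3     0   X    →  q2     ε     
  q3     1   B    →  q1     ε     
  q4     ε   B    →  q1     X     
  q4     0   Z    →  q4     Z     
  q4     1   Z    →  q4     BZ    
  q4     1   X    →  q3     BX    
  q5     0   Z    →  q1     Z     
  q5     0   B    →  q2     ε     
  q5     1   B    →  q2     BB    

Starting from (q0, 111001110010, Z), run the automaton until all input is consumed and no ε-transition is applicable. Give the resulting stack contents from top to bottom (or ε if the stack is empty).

(q0, 111001110010, Z)
  read 1, top Z: go to q0, push BBZ → (q0, 11001110010, BBZ)
  read 1, top B: go to q4, push B → (q4, 1001110010, BBZ)
  ε-move, top B: go to q1, push X → (q1, 1001110010, XBZ)
  read 1, top X: go to q3, push X → (q3, 001110010, XBZ)
  read 0, top X: go to q2, push ε → (q2, 01110010, BZ)
  read 0, top B: go to q5, push BX → (q5, 1110010, BXZ)
  read 1, top B: go to q2, push BB → (q2, 110010, BBXZ)
  read 1, top B: go to q4, push BB → (q4, 10010, BBBXZ)
  ε-move, top B: go to q1, push X → (q1, 10010, XBBXZ)
  read 1, top X: go to q3, push X → (q3, 0010, XBBXZ)
  read 0, top X: go to q2, push ε → (q2, 010, BBXZ)
  read 0, top B: go to q5, push BX → (q5, 10, BXBXZ)
  read 1, top B: go to q2, push BB → (q2, 0, BBXBXZ)
  read 0, top B: go to q5, push BX → (q5, ε, BXBXBXZ)
All input consumed in state q5 with stack BXBXBXZ.

BXBXBXZ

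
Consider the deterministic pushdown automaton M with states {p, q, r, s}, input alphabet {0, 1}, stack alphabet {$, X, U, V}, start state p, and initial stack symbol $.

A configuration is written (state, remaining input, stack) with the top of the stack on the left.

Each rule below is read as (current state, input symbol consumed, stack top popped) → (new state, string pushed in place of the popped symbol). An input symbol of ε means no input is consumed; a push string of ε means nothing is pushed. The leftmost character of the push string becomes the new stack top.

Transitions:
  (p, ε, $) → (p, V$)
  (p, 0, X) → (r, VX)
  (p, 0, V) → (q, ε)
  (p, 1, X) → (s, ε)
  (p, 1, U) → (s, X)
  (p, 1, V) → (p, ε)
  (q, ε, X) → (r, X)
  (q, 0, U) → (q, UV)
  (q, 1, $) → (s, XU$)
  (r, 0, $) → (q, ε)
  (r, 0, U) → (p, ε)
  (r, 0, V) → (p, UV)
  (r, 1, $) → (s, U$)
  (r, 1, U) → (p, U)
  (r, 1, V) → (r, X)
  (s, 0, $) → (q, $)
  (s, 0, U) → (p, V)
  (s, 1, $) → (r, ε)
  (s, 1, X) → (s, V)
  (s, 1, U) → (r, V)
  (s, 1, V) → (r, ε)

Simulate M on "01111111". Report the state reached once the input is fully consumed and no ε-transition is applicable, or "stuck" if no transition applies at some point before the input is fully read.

(p, 01111111, $) ⊢ (p, 01111111, V$) ⊢ (q, 1111111, $) ⊢ (s, 111111, XU$) ⊢ (s, 11111, VU$) ⊢ (r, 1111, U$) ⊢ (p, 111, U$) ⊢ (s, 11, X$) ⊢ (s, 1, V$) ⊢ (r, ε, $)
All input consumed; M is in state r.

r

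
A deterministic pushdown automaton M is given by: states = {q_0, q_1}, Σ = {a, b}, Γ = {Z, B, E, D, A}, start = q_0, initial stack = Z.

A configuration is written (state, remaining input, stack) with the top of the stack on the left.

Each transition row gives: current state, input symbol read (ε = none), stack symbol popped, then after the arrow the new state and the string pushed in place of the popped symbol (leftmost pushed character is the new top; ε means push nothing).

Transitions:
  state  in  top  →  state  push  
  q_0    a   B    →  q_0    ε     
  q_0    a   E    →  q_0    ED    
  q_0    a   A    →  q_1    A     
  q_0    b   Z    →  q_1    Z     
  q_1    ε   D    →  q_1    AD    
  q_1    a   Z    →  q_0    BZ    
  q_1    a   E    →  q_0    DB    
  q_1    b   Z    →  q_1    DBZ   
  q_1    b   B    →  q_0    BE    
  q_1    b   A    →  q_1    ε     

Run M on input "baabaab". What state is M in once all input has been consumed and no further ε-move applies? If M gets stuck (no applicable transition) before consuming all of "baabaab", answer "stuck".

q_1

(q_0, baabaab, Z)
  read b, top Z: go to q_1, push Z → (q_1, aabaab, Z)
  read a, top Z: go to q_0, push BZ → (q_0, abaab, BZ)
  read a, top B: go to q_0, push ε → (q_0, baab, Z)
  read b, top Z: go to q_1, push Z → (q_1, aab, Z)
  read a, top Z: go to q_0, push BZ → (q_0, ab, BZ)
  read a, top B: go to q_0, push ε → (q_0, b, Z)
  read b, top Z: go to q_1, push Z → (q_1, ε, Z)
All input consumed; M is in state q_1.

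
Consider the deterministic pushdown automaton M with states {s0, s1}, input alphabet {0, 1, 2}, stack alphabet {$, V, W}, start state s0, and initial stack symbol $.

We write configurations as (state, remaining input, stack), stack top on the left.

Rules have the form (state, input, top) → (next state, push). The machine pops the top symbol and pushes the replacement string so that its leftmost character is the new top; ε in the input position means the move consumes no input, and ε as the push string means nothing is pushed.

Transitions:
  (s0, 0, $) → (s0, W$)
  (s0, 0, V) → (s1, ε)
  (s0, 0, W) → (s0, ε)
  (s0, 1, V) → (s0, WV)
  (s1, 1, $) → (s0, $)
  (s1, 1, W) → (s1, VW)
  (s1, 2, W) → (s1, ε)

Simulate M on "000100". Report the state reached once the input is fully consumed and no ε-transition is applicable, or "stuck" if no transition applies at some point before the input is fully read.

stuck

(s0, 000100, $)
  read 0, top $: go to s0, push W$ → (s0, 00100, W$)
  read 0, top W: go to s0, push ε → (s0, 0100, $)
  read 0, top $: go to s0, push W$ → (s0, 100, W$)
No transition for (s0, 1, top W); M blocks with input 100 remaining.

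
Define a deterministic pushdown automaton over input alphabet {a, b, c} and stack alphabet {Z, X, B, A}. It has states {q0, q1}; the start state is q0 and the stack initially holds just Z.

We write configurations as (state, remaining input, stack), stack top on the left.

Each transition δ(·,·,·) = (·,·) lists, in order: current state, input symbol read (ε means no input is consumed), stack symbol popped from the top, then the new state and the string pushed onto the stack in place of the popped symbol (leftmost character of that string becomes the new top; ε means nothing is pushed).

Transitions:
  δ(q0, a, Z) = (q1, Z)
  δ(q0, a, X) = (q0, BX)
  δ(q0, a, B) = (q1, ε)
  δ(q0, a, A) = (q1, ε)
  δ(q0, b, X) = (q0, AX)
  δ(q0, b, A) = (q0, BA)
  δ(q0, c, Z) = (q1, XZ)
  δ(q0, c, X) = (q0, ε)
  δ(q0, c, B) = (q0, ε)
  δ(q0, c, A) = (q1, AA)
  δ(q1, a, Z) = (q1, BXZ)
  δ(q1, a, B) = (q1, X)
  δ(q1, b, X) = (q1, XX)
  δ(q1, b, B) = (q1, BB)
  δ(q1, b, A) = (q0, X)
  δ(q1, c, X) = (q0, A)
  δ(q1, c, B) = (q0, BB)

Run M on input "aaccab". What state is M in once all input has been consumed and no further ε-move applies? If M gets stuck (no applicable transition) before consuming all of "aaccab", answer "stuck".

q1

(q0, aaccab, Z)
  read a, top Z: go to q1, push Z → (q1, accab, Z)
  read a, top Z: go to q1, push BXZ → (q1, ccab, BXZ)
  read c, top B: go to q0, push BB → (q0, cab, BBXZ)
  read c, top B: go to q0, push ε → (q0, ab, BXZ)
  read a, top B: go to q1, push ε → (q1, b, XZ)
  read b, top X: go to q1, push XX → (q1, ε, XXZ)
All input consumed; M is in state q1.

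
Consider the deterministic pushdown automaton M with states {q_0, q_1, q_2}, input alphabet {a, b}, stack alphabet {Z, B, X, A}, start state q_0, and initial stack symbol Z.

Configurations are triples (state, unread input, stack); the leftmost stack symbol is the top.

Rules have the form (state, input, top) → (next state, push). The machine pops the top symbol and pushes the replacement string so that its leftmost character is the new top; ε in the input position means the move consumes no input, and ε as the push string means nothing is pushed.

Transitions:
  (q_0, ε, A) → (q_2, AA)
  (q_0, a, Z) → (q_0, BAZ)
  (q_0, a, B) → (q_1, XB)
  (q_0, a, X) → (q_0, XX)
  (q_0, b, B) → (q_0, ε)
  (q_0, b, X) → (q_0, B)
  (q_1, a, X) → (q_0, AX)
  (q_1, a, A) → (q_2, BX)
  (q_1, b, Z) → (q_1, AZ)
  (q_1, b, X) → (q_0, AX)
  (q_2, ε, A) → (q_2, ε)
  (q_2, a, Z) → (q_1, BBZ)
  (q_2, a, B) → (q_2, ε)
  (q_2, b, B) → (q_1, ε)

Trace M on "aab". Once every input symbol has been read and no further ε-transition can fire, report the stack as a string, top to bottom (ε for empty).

(q_0, aab, Z) ⊢ (q_0, ab, BAZ) ⊢ (q_1, b, XBAZ) ⊢ (q_0, ε, AXBAZ) ⊢ (q_2, ε, AAXBAZ) ⊢ (q_2, ε, AXBAZ) ⊢ (q_2, ε, XBAZ)
All input consumed in state q_2 with stack XBAZ.

XBAZ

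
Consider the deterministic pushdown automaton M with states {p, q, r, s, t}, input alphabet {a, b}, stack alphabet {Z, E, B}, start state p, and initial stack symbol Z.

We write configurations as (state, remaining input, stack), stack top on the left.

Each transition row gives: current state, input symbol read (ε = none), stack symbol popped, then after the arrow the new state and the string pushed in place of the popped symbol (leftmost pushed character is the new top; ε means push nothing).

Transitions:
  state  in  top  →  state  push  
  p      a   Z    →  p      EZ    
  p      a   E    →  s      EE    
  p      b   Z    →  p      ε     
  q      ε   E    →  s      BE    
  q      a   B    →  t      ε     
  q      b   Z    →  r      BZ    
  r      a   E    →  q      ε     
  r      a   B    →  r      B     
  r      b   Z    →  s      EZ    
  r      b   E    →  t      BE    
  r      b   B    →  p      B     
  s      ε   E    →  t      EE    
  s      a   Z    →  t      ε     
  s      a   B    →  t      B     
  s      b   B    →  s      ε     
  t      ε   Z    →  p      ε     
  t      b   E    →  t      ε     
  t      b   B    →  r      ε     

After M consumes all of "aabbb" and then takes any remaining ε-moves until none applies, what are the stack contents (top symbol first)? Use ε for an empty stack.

(p, aabbb, Z) ⊢ (p, abbb, EZ) ⊢ (s, bbb, EEZ) ⊢ (t, bbb, EEEZ) ⊢ (t, bb, EEZ) ⊢ (t, b, EZ) ⊢ (t, ε, Z) ⊢ (p, ε, ε)
All input consumed in state p with stack ε.

ε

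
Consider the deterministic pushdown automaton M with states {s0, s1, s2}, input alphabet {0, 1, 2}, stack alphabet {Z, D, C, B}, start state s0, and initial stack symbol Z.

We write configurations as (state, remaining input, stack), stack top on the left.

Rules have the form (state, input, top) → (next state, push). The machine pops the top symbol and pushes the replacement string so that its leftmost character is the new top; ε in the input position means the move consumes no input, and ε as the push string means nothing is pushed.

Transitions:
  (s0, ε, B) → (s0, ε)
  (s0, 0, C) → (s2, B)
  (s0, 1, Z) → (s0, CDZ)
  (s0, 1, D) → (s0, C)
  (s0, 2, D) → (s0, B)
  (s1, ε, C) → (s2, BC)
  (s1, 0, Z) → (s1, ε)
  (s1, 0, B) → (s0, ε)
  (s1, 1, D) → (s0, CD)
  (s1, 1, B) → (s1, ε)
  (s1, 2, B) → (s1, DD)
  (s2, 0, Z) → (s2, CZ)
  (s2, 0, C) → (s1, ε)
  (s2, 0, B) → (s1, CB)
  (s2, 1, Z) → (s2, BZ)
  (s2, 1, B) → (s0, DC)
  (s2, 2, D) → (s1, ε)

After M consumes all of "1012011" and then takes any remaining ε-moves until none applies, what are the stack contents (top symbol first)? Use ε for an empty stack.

CCDZ

(s0, 1012011, Z)
  read 1, top Z: go to s0, push CDZ → (s0, 012011, CDZ)
  read 0, top C: go to s2, push B → (s2, 12011, BDZ)
  read 1, top B: go to s0, push DC → (s0, 2011, DCDZ)
  read 2, top D: go to s0, push B → (s0, 011, BCDZ)
  ε-move, top B: go to s0, push ε → (s0, 011, CDZ)
  read 0, top C: go to s2, push B → (s2, 11, BDZ)
  read 1, top B: go to s0, push DC → (s0, 1, DCDZ)
  read 1, top D: go to s0, push C → (s0, ε, CCDZ)
All input consumed in state s0 with stack CCDZ.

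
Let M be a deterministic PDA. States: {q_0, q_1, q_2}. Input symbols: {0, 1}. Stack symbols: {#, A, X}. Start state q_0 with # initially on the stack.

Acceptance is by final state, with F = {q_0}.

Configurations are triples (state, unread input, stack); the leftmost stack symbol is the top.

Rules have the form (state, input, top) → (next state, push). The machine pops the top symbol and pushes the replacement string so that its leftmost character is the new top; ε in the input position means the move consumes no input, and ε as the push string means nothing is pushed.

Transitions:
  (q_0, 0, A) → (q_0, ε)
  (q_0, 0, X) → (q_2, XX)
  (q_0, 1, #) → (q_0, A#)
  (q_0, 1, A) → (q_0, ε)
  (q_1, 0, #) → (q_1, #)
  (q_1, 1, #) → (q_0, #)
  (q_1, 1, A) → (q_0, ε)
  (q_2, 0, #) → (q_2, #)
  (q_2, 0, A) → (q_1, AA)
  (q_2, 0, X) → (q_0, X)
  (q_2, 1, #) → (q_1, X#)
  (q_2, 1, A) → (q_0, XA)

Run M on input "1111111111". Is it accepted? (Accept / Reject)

(q_0, 1111111111, #)
  read 1, top #: go to q_0, push A# → (q_0, 111111111, A#)
  read 1, top A: go to q_0, push ε → (q_0, 11111111, #)
  read 1, top #: go to q_0, push A# → (q_0, 1111111, A#)
  read 1, top A: go to q_0, push ε → (q_0, 111111, #)
  read 1, top #: go to q_0, push A# → (q_0, 11111, A#)
  read 1, top A: go to q_0, push ε → (q_0, 1111, #)
  read 1, top #: go to q_0, push A# → (q_0, 111, A#)
  read 1, top A: go to q_0, push ε → (q_0, 11, #)
  read 1, top #: go to q_0, push A# → (q_0, 1, A#)
  read 1, top A: go to q_0, push ε → (q_0, ε, #)
All input consumed; state q_0 ∈ F.

Accept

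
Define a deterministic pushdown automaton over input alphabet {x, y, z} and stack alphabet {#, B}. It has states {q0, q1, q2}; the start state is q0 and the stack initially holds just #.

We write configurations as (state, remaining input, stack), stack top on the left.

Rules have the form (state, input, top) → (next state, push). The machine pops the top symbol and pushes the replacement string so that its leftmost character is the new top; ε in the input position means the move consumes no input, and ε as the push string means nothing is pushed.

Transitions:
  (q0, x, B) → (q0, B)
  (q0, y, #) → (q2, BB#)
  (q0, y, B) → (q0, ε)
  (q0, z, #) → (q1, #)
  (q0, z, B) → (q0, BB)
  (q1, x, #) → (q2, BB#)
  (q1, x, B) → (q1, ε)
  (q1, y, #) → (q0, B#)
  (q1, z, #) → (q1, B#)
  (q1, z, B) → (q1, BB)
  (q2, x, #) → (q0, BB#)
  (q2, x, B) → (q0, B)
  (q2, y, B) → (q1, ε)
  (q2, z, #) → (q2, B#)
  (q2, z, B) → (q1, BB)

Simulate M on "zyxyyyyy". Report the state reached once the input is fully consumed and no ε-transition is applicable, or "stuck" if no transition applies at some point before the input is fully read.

(q0, zyxyyyyy, #) ⊢ (q1, yxyyyyy, #) ⊢ (q0, xyyyyy, B#) ⊢ (q0, yyyyy, B#) ⊢ (q0, yyyy, #) ⊢ (q2, yyy, BB#) ⊢ (q1, yy, B#)
No transition for (q1, y, top B); M blocks with input yy remaining.

stuck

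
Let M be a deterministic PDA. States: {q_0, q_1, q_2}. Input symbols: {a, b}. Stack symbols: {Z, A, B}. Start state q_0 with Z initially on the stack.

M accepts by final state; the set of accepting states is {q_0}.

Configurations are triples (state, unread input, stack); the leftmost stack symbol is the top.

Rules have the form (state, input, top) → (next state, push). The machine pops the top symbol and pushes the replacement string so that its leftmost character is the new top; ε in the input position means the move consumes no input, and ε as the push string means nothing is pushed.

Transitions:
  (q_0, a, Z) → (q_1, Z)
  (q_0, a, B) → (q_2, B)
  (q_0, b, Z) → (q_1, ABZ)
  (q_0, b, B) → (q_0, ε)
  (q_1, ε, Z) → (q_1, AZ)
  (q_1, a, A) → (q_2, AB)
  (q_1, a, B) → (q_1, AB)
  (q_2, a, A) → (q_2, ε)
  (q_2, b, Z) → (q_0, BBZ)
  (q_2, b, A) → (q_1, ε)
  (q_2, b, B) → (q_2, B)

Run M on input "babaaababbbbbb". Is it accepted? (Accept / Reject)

(q_0, babaaababbbbbb, Z) ⊢ (q_1, abaaababbbbbb, ABZ) ⊢ (q_2, baaababbbbbb, ABBZ) ⊢ (q_1, aaababbbbbb, BBZ) ⊢ (q_1, aababbbbbb, ABBZ) ⊢ (q_2, ababbbbbb, ABBBZ) ⊢ (q_2, babbbbbb, BBBZ) ⊢ (q_2, abbbbbb, BBBZ)
No transition applies at (q_2, abbbbbb, BBBZ); input not fully consumed.

Reject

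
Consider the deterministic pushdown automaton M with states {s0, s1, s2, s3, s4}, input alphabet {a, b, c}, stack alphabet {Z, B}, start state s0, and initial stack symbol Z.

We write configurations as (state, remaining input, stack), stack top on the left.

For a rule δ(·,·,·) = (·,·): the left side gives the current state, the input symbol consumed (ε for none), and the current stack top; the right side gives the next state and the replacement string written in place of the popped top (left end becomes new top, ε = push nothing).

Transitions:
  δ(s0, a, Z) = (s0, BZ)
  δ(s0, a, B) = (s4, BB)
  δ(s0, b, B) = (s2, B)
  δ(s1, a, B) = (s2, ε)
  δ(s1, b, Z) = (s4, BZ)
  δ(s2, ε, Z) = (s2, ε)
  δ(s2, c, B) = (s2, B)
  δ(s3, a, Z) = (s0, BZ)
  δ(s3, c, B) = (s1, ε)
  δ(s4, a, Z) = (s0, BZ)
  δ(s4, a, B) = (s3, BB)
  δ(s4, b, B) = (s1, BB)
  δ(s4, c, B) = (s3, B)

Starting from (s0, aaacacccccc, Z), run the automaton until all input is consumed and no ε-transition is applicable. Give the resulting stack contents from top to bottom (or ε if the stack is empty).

(s0, aaacacccccc, Z)
  read a, top Z: go to s0, push BZ → (s0, aacacccccc, BZ)
  read a, top B: go to s4, push BB → (s4, acacccccc, BBZ)
  read a, top B: go to s3, push BB → (s3, cacccccc, BBBZ)
  read c, top B: go to s1, push ε → (s1, acccccc, BBZ)
  read a, top B: go to s2, push ε → (s2, cccccc, BZ)
  read c, top B: go to s2, push B → (s2, ccccc, BZ)
  read c, top B: go to s2, push B → (s2, cccc, BZ)
  read c, top B: go to s2, push B → (s2, ccc, BZ)
  read c, top B: go to s2, push B → (s2, cc, BZ)
  read c, top B: go to s2, push B → (s2, c, BZ)
  read c, top B: go to s2, push B → (s2, ε, BZ)
All input consumed in state s2 with stack BZ.

BZ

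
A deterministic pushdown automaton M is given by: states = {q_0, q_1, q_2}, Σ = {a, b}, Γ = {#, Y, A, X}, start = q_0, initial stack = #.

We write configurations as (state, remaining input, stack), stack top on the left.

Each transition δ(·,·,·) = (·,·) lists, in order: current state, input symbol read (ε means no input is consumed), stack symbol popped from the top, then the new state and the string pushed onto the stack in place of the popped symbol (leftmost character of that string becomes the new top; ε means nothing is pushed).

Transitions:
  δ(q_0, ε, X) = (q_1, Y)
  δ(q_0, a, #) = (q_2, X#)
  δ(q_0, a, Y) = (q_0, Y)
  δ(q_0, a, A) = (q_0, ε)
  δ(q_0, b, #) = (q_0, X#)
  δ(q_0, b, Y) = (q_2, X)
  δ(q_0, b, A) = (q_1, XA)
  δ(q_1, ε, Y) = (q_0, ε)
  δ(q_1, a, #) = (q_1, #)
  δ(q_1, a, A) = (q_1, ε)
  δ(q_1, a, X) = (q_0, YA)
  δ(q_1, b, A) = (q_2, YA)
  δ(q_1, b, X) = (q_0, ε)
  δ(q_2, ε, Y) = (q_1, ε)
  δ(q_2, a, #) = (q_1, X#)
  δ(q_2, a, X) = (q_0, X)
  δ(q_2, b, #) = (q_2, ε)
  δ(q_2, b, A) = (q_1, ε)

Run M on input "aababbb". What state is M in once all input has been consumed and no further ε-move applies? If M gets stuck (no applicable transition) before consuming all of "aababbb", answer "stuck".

(q_0, aababbb, #) ⊢ (q_2, ababbb, X#) ⊢ (q_0, babbb, X#) ⊢ (q_1, babbb, Y#) ⊢ (q_0, babbb, #) ⊢ (q_0, abbb, X#) ⊢ (q_1, abbb, Y#) ⊢ (q_0, abbb, #) ⊢ (q_2, bbb, X#)
No transition for (q_2, b, top X); M blocks with input bbb remaining.

stuck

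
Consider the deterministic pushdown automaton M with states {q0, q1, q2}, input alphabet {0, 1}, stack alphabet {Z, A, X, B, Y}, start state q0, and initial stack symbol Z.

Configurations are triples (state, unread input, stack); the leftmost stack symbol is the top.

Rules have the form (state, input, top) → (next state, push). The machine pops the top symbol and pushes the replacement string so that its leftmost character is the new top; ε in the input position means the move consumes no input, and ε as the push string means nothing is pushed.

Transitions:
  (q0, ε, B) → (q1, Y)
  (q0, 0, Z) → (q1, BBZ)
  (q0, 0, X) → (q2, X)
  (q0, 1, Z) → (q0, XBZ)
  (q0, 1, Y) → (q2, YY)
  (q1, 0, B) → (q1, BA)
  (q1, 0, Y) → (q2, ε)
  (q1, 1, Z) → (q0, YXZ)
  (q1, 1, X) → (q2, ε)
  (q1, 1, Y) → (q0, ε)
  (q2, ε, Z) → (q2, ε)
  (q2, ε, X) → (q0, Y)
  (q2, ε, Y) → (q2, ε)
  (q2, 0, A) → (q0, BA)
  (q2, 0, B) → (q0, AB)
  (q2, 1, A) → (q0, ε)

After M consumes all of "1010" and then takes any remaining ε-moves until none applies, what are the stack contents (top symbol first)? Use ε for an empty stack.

(q0, 1010, Z)
  read 1, top Z: go to q0, push XBZ → (q0, 010, XBZ)
  read 0, top X: go to q2, push X → (q2, 10, XBZ)
  ε-move, top X: go to q0, push Y → (q0, 10, YBZ)
  read 1, top Y: go to q2, push YY → (q2, 0, YYBZ)
  ε-move, top Y: go to q2, push ε → (q2, 0, YBZ)
  ε-move, top Y: go to q2, push ε → (q2, 0, BZ)
  read 0, top B: go to q0, push AB → (q0, ε, ABZ)
All input consumed in state q0 with stack ABZ.

ABZ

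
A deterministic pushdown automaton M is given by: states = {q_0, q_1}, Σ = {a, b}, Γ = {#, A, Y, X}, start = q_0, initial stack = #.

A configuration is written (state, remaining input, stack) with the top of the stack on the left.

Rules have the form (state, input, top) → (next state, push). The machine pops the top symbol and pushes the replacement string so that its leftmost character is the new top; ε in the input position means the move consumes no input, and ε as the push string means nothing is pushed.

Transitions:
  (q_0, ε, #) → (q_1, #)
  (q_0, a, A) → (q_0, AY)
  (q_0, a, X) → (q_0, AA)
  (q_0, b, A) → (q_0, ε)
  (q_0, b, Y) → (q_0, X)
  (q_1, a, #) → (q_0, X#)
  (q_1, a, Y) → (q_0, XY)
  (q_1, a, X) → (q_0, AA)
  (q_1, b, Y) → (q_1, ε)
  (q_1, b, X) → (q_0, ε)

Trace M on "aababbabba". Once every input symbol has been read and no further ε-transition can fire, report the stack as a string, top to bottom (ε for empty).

(q_0, aababbabba, #)
  ε-move, top #: go to q_1, push # → (q_1, aababbabba, #)
  read a, top #: go to q_0, push X# → (q_0, ababbabba, X#)
  read a, top X: go to q_0, push AA → (q_0, babbabba, AA#)
  read b, top A: go to q_0, push ε → (q_0, abbabba, A#)
  read a, top A: go to q_0, push AY → (q_0, bbabba, AY#)
  read b, top A: go to q_0, push ε → (q_0, babba, Y#)
  read b, top Y: go to q_0, push X → (q_0, abba, X#)
  read a, top X: go to q_0, push AA → (q_0, bba, AA#)
  read b, top A: go to q_0, push ε → (q_0, ba, A#)
  read b, top A: go to q_0, push ε → (q_0, a, #)
  ε-move, top #: go to q_1, push # → (q_1, a, #)
  read a, top #: go to q_0, push X# → (q_0, ε, X#)
All input consumed in state q_0 with stack X#.

X#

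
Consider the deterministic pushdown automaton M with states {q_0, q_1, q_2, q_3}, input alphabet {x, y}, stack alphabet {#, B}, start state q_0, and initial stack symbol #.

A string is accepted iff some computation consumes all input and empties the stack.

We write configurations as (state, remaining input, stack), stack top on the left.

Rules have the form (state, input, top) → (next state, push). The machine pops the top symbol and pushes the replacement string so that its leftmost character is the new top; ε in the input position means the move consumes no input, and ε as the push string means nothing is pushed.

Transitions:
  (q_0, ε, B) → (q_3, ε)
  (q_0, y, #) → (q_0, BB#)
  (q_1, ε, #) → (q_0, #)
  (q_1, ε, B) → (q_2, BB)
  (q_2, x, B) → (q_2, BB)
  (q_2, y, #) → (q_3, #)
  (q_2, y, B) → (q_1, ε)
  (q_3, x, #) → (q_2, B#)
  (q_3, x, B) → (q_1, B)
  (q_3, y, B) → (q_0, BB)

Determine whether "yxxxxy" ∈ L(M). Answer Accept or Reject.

(q_0, yxxxxy, #)
  read y, top #: go to q_0, push BB# → (q_0, xxxxy, BB#)
  ε-move, top B: go to q_3, push ε → (q_3, xxxxy, B#)
  read x, top B: go to q_1, push B → (q_1, xxxy, B#)
  ε-move, top B: go to q_2, push BB → (q_2, xxxy, BB#)
  read x, top B: go to q_2, push BB → (q_2, xxy, BBB#)
  read x, top B: go to q_2, push BB → (q_2, xy, BBBB#)
  read x, top B: go to q_2, push BB → (q_2, y, BBBBB#)
  read y, top B: go to q_1, push ε → (q_1, ε, BBBB#)
  ε-move, top B: go to q_2, push BB → (q_2, ε, BBBBB#)
All input consumed; stack is BBBBB#, not empty, and no further ε-move applies.

Reject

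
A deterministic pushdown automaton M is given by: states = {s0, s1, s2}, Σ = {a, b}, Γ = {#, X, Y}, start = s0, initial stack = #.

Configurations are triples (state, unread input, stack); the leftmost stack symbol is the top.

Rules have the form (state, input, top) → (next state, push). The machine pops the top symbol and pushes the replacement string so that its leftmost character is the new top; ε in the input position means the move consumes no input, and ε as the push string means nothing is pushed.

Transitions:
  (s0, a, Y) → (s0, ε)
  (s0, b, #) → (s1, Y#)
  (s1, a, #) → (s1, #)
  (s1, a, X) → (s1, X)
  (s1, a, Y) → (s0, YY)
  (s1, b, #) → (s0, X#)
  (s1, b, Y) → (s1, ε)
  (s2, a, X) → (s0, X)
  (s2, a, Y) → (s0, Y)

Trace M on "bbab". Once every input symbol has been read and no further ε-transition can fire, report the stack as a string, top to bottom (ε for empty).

(s0, bbab, #)
  read b, top #: go to s1, push Y# → (s1, bab, Y#)
  read b, top Y: go to s1, push ε → (s1, ab, #)
  read a, top #: go to s1, push # → (s1, b, #)
  read b, top #: go to s0, push X# → (s0, ε, X#)
All input consumed in state s0 with stack X#.

X#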